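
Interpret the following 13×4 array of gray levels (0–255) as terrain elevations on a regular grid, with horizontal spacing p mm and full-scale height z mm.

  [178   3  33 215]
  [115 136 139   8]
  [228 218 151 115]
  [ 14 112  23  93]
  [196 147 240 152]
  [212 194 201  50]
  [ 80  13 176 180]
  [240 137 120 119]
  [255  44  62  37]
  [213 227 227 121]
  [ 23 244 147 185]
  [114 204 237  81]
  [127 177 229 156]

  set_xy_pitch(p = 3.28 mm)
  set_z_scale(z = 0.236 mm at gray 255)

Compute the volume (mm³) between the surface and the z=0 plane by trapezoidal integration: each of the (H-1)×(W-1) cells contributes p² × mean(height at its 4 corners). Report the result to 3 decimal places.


height_mm = gray/255 × 0.236; cell vol = 3.28² × mean(4 corners)
unit = 3.28² × 0.236 / (4×255) = 0.0024892 mm³ per gray-sum
row 0: Σ corner-gray over 3 cells = 1138  → 2.8327
row 1: Σ corner-gray over 3 cells = 1754  → 4.3661
row 2: Σ corner-gray over 3 cells = 1458  → 3.6293
row 3: Σ corner-gray over 3 cells = 1499  → 3.7313
row 4: Σ corner-gray over 3 cells = 2174  → 5.4115
row 5: Σ corner-gray over 3 cells = 1690  → 4.2067
row 6: Σ corner-gray over 3 cells = 1511  → 3.7612
row 7: Σ corner-gray over 3 cells = 1377  → 3.4276
row 8: Σ corner-gray over 3 cells = 1746  → 4.3461
row 9: Σ corner-gray over 3 cells = 2232  → 5.5559
row 10: Σ corner-gray over 3 cells = 2067  → 5.1452
row 11: Σ corner-gray over 3 cells = 2172  → 5.4065
Σ rows: total corner-gray = 20818  → 51.8201 mm³

51.820


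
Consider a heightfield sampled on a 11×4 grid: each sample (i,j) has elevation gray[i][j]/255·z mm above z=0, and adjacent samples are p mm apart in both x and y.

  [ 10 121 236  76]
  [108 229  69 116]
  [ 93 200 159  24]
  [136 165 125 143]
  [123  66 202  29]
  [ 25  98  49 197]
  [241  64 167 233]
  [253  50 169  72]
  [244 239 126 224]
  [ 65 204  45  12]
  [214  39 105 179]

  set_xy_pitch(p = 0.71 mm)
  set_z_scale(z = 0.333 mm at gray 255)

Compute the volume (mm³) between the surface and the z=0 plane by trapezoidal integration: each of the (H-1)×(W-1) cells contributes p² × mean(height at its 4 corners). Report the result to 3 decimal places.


2.610

height_mm = gray/255 × 0.333; cell vol = 0.71² × mean(4 corners)
unit = 0.71² × 0.333 / (4×255) = 0.000164574 mm³ per gray-sum
row 0: Σ corner-gray over 3 cells = 1620  → 0.2666
row 1: Σ corner-gray over 3 cells = 1655  → 0.2724
row 2: Σ corner-gray over 3 cells = 1694  → 0.2788
row 3: Σ corner-gray over 3 cells = 1547  → 0.2546
row 4: Σ corner-gray over 3 cells = 1204  → 0.1981
row 5: Σ corner-gray over 3 cells = 1452  → 0.2390
row 6: Σ corner-gray over 3 cells = 1699  → 0.2796
row 7: Σ corner-gray over 3 cells = 1961  → 0.3227
row 8: Σ corner-gray over 3 cells = 1773  → 0.2918
row 9: Σ corner-gray over 3 cells = 1256  → 0.2067
Σ rows: total corner-gray = 15861  → 2.6103 mm³


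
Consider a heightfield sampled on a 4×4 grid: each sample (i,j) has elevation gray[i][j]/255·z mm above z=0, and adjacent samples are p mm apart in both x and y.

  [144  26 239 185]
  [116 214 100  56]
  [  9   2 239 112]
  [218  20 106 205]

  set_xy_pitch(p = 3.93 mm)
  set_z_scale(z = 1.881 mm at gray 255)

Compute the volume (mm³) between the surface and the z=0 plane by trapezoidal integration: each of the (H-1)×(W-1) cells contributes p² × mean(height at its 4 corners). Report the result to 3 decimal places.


123.613

height_mm = gray/255 × 1.881; cell vol = 3.93² × mean(4 corners)
unit = 3.93² × 1.881 / (4×255) = 0.0284822 mm³ per gray-sum
row 0: Σ corner-gray over 3 cells = 1659  → 47.2520
row 1: Σ corner-gray over 3 cells = 1403  → 39.9605
row 2: Σ corner-gray over 3 cells = 1278  → 36.4003
Σ rows: total corner-gray = 4340  → 123.6128 mm³


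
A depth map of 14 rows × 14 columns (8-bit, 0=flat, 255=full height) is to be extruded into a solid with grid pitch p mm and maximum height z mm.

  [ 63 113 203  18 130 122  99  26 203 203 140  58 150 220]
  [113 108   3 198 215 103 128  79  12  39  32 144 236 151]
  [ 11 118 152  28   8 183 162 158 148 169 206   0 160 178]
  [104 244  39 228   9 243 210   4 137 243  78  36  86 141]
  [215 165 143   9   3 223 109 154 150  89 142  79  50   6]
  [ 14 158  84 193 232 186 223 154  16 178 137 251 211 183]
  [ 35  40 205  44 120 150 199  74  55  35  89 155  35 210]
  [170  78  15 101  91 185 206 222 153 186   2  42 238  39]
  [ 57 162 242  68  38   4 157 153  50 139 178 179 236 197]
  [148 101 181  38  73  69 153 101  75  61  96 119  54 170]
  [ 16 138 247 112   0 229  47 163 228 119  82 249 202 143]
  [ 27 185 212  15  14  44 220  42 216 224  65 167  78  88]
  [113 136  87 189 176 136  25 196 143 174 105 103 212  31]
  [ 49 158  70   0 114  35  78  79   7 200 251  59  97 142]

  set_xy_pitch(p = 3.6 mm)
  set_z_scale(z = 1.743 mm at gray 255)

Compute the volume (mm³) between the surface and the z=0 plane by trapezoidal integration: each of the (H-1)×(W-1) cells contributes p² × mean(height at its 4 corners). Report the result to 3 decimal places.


height_mm = gray/255 × 1.743; cell vol = 3.6² × mean(4 corners)
unit = 3.6² × 1.743 / (4×255) = 0.0221464 mm³ per gray-sum
row 0: Σ corner-gray over 13 cells = 6071  → 134.4505
row 1: Σ corner-gray over 13 cells = 6031  → 133.5647
row 2: Σ corner-gray over 13 cells = 6532  → 144.6600
row 3: Σ corner-gray over 13 cells = 6212  → 137.5731
row 4: Σ corner-gray over 13 cells = 7096  → 157.1505
row 5: Σ corner-gray over 13 cells = 6890  → 152.5884
row 6: Σ corner-gray over 13 cells = 5894  → 130.5306
row 7: Σ corner-gray over 13 cells = 6713  → 148.6685
row 8: Σ corner-gray over 13 cells = 6026  → 133.4539
row 9: Σ corner-gray over 13 cells = 6351  → 140.6515
row 10: Σ corner-gray over 13 cells = 6870  → 152.1454
row 11: Σ corner-gray over 13 cells = 6587  → 145.8780
row 12: Σ corner-gray over 13 cells = 5995  → 132.7674
Σ rows: total corner-gray = 83268  → 1844.0825 mm³

1844.083


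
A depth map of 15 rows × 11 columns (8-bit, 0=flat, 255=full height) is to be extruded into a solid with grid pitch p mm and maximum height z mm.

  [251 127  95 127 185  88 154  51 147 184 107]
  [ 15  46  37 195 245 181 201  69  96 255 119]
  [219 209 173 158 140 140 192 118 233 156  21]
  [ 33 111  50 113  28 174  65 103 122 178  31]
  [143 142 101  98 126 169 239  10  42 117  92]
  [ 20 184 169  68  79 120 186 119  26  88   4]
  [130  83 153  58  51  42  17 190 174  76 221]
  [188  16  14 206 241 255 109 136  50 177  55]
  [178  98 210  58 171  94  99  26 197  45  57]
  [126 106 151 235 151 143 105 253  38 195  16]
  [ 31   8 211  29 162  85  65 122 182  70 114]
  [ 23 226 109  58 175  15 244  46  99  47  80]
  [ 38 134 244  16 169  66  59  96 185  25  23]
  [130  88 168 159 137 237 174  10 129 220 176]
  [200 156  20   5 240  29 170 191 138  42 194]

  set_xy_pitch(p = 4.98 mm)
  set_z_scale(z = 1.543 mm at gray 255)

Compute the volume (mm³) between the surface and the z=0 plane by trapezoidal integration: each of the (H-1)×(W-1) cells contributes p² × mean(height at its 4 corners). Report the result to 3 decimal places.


height_mm = gray/255 × 1.543; cell vol = 4.98² × mean(4 corners)
unit = 4.98² × 1.543 / (4×255) = 0.0375167 mm³ per gray-sum
row 0: Σ corner-gray over 10 cells = 5458  → 204.7661
row 1: Σ corner-gray over 10 cells = 6062  → 227.4261
row 2: Σ corner-gray over 10 cells = 5230  → 196.2123
row 3: Σ corner-gray over 10 cells = 4275  → 160.3838
row 4: Σ corner-gray over 10 cells = 4425  → 166.0113
row 5: Σ corner-gray over 10 cells = 4141  → 155.3566
row 6: Σ corner-gray over 10 cells = 4690  → 175.9532
row 7: Σ corner-gray over 10 cells = 4882  → 183.1564
row 8: Σ corner-gray over 10 cells = 5127  → 192.3480
row 9: Σ corner-gray over 10 cells = 4909  → 184.1694
row 10: Σ corner-gray over 10 cells = 4154  → 155.8443
row 11: Σ corner-gray over 10 cells = 4190  → 157.1949
row 12: Σ corner-gray over 10 cells = 4999  → 187.5459
row 13: Σ corner-gray over 10 cells = 5326  → 199.8139
Σ rows: total corner-gray = 67868  → 2546.1823 mm³

2546.182


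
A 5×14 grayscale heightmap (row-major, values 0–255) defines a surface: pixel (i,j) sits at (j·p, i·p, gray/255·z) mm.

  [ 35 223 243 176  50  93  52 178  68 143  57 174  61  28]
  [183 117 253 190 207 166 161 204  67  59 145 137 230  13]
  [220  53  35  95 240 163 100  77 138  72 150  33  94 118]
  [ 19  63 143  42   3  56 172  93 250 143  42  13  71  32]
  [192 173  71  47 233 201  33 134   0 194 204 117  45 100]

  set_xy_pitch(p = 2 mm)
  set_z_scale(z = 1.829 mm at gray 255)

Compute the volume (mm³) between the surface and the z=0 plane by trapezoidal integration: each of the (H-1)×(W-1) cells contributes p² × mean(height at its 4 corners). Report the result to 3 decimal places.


176.251

height_mm = gray/255 × 1.829; cell vol = 2² × mean(4 corners)
unit = 2² × 1.829 / (4×255) = 0.00717255 mm³ per gray-sum
row 0: Σ corner-gray over 13 cells = 7167  → 51.4057
row 1: Σ corner-gray over 13 cells = 6906  → 49.5336
row 2: Σ corner-gray over 13 cells = 5071  → 36.3720
row 3: Σ corner-gray over 13 cells = 5429  → 38.9398
Σ rows: total corner-gray = 24573  → 176.2510 mm³


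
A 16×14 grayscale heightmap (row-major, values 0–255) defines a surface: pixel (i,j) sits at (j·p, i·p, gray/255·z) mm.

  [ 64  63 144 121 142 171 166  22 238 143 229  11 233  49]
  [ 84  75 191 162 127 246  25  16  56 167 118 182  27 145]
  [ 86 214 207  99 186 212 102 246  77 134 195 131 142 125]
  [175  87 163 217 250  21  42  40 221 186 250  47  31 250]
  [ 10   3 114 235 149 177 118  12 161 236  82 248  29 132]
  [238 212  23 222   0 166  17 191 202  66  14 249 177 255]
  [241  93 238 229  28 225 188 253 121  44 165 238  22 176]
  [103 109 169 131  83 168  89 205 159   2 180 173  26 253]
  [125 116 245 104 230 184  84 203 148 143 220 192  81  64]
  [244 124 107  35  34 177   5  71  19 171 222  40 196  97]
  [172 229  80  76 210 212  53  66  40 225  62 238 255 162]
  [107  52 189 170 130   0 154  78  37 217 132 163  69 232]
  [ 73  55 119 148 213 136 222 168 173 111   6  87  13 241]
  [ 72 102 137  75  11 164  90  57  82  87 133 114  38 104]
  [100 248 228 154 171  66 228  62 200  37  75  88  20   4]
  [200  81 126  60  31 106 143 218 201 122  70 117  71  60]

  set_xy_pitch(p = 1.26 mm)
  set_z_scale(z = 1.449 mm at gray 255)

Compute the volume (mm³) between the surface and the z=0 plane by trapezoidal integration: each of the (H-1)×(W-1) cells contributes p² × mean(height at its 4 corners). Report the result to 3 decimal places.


height_mm = gray/255 × 1.449; cell vol = 1.26² × mean(4 corners)
unit = 1.26² × 1.449 / (4×255) = 0.00225533 mm³ per gray-sum
row 0: Σ corner-gray over 13 cells = 6492  → 14.6416
row 1: Σ corner-gray over 13 cells = 7114  → 16.0444
row 2: Σ corner-gray over 13 cells = 7636  → 17.2217
row 3: Σ corner-gray over 13 cells = 6805  → 15.3475
row 4: Σ corner-gray over 13 cells = 6841  → 15.4287
row 5: Σ corner-gray over 13 cells = 7676  → 17.3119
row 6: Σ corner-gray over 13 cells = 7449  → 16.7999
row 7: Σ corner-gray over 13 cells = 7433  → 16.7638
row 8: Σ corner-gray over 13 cells = 6832  → 15.4084
row 9: Σ corner-gray over 13 cells = 6569  → 14.8152
row 10: Σ corner-gray over 13 cells = 6947  → 15.6677
row 11: Σ corner-gray over 13 cells = 6337  → 14.2920
row 12: Σ corner-gray over 13 cells = 5572  → 12.5667
row 13: Σ corner-gray over 13 cells = 5614  → 12.6614
row 14: Σ corner-gray over 13 cells = 6210  → 14.0056
Σ rows: total corner-gray = 101527  → 228.9765 mm³

228.976


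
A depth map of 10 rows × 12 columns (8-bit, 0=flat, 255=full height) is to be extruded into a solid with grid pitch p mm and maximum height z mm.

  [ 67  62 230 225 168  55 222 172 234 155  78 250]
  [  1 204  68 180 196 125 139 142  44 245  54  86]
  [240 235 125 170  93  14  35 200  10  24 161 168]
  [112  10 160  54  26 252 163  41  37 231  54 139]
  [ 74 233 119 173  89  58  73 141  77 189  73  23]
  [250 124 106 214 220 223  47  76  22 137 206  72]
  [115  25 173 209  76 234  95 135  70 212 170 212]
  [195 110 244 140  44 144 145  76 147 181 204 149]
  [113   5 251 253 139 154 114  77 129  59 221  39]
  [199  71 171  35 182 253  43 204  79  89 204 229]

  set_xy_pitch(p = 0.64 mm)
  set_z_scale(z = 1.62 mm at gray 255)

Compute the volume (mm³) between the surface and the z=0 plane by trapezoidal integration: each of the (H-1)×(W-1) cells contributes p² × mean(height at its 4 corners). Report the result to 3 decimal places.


33.761

height_mm = gray/255 × 1.62; cell vol = 0.64² × mean(4 corners)
unit = 0.64² × 1.62 / (4×255) = 0.000650541 mm³ per gray-sum
row 0: Σ corner-gray over 11 cells = 6400  → 4.1635
row 1: Σ corner-gray over 11 cells = 5423  → 3.5279
row 2: Σ corner-gray over 11 cells = 4849  → 3.1545
row 3: Σ corner-gray over 11 cells = 4854  → 3.1577
row 4: Σ corner-gray over 11 cells = 5619  → 3.6554
row 5: Σ corner-gray over 11 cells = 6197  → 4.0314
row 6: Σ corner-gray over 11 cells = 6339  → 4.1238
row 7: Σ corner-gray over 11 cells = 6170  → 4.0138
row 8: Σ corner-gray over 11 cells = 6046  → 3.9332
Σ rows: total corner-gray = 51897  → 33.7611 mm³


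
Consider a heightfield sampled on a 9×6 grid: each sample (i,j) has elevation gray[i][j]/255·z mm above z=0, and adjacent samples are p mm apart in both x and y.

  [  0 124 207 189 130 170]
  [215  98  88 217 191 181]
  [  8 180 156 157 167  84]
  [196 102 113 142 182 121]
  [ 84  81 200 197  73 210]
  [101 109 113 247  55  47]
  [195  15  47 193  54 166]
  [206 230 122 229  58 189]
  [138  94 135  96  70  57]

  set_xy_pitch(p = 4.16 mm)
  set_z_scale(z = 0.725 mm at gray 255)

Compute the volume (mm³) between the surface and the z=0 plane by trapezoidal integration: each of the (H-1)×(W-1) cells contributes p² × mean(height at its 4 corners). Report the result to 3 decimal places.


height_mm = gray/255 × 0.725; cell vol = 4.16² × mean(4 corners)
unit = 4.16² × 0.725 / (4×255) = 0.0123005 mm³ per gray-sum
row 0: Σ corner-gray over 5 cells = 3054  → 37.5659
row 1: Σ corner-gray over 5 cells = 2996  → 36.8524
row 2: Σ corner-gray over 5 cells = 2807  → 34.5276
row 3: Σ corner-gray over 5 cells = 2791  → 34.3308
row 4: Σ corner-gray over 5 cells = 2592  → 31.8830
row 5: Σ corner-gray over 5 cells = 2175  → 26.7537
row 6: Σ corner-gray over 5 cells = 2652  → 32.6211
row 7: Σ corner-gray over 5 cells = 2658  → 32.6949
Σ rows: total corner-gray = 21725  → 267.2294 mm³

267.229


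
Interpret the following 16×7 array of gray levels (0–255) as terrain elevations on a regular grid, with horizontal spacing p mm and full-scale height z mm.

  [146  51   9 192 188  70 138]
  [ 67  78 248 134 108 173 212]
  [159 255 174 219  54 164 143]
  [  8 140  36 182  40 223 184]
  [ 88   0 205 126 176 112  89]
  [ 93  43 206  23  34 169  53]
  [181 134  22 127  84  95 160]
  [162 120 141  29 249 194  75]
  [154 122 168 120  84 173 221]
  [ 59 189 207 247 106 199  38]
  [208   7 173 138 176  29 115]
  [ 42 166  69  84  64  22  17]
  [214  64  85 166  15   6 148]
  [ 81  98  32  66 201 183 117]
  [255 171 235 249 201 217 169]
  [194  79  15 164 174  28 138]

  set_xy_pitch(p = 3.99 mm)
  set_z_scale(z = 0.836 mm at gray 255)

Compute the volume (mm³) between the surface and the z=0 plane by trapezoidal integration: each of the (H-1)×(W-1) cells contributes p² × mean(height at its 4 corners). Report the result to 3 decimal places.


597.296

height_mm = gray/255 × 0.836; cell vol = 3.99² × mean(4 corners)
unit = 3.99² × 0.836 / (4×255) = 0.0130482 mm³ per gray-sum
row 0: Σ corner-gray over 6 cells = 3065  → 39.9929
row 1: Σ corner-gray over 6 cells = 3795  → 49.5181
row 2: Σ corner-gray over 6 cells = 3468  → 45.2513
row 3: Σ corner-gray over 6 cells = 2849  → 37.1744
row 4: Σ corner-gray over 6 cells = 2511  → 32.7641
row 5: Σ corner-gray over 6 cells = 2361  → 30.8069
row 6: Σ corner-gray over 6 cells = 2968  → 38.7272
row 7: Σ corner-gray over 6 cells = 3412  → 44.5206
row 8: Σ corner-gray over 6 cells = 3702  → 48.3046
row 9: Σ corner-gray over 6 cells = 3362  → 43.8682
row 10: Σ corner-gray over 6 cells = 2238  → 29.2020
row 11: Σ corner-gray over 6 cells = 1903  → 24.8308
row 12: Σ corner-gray over 6 cells = 2392  → 31.2114
row 13: Σ corner-gray over 6 cells = 3928  → 51.2535
row 14: Σ corner-gray over 6 cells = 3822  → 49.8704
Σ rows: total corner-gray = 45776  → 597.2962 mm³


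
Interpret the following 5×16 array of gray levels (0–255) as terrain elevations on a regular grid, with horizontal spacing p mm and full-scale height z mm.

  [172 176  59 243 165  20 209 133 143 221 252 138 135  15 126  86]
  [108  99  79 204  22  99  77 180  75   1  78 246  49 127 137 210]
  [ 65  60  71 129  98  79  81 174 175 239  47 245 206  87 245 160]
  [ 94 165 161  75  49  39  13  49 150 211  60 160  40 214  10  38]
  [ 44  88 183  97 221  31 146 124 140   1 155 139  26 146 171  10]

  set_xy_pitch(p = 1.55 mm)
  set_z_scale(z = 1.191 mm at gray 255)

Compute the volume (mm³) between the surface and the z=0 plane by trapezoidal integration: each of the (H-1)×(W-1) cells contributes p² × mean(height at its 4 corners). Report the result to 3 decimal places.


height_mm = gray/255 × 1.191; cell vol = 1.55² × mean(4 corners)
unit = 1.55² × 1.191 / (4×255) = 0.00280527 mm³ per gray-sum
row 0: Σ corner-gray over 15 cells = 7592  → 21.2976
row 1: Σ corner-gray over 15 cells = 7361  → 20.6496
row 2: Σ corner-gray over 15 cells = 7021  → 19.6958
row 3: Σ corner-gray over 15 cells = 6314  → 17.7125
Σ rows: total corner-gray = 28288  → 79.3555 mm³

79.356


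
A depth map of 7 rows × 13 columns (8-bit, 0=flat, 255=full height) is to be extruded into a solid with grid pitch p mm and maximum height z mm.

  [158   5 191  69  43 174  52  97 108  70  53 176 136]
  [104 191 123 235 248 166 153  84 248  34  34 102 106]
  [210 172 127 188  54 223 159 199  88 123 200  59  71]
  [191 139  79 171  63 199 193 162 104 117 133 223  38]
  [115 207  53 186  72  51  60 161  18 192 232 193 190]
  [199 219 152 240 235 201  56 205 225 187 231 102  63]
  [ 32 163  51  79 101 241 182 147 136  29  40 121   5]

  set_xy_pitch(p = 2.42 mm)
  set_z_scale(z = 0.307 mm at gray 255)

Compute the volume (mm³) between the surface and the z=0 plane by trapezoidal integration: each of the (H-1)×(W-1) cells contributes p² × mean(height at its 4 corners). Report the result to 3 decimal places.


71.643

height_mm = gray/255 × 0.307; cell vol = 2.42² × mean(4 corners)
unit = 2.42² × 0.307 / (4×255) = 0.00176266 mm³ per gray-sum
row 0: Σ corner-gray over 12 cells = 5816  → 10.2516
row 1: Σ corner-gray over 12 cells = 6911  → 12.1818
row 2: Σ corner-gray over 12 cells = 6860  → 12.0919
row 3: Σ corner-gray over 12 cells = 6550  → 11.5454
row 4: Σ corner-gray over 12 cells = 7523  → 13.2605
row 5: Σ corner-gray over 12 cells = 6985  → 12.3122
Σ rows: total corner-gray = 40645  → 71.6434 mm³


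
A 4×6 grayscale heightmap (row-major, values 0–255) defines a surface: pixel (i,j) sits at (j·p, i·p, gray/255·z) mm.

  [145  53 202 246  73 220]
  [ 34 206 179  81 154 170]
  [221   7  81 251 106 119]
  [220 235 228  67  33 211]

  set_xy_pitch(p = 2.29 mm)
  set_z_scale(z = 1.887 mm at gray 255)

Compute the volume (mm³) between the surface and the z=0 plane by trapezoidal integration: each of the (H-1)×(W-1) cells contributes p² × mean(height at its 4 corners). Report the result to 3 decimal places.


81.668

height_mm = gray/255 × 1.887; cell vol = 2.29² × mean(4 corners)
unit = 2.29² × 1.887 / (4×255) = 0.00970159 mm³ per gray-sum
row 0: Σ corner-gray over 5 cells = 2957  → 28.6876
row 1: Σ corner-gray over 5 cells = 2674  → 25.9420
row 2: Σ corner-gray over 5 cells = 2787  → 27.0383
Σ rows: total corner-gray = 8418  → 81.6679 mm³


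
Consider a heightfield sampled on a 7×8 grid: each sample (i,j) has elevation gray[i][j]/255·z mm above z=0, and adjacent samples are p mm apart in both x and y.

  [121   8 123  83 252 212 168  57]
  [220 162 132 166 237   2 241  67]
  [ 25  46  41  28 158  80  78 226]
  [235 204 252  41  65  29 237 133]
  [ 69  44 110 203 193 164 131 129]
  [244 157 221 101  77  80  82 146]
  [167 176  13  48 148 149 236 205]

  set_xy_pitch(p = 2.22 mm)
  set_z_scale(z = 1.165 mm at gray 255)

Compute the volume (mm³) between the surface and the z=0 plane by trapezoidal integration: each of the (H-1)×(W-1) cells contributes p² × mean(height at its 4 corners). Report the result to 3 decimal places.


122.814

height_mm = gray/255 × 1.165; cell vol = 2.22² × mean(4 corners)
unit = 2.22² × 1.165 / (4×255) = 0.00562901 mm³ per gray-sum
row 0: Σ corner-gray over 7 cells = 4037  → 22.7243
row 1: Σ corner-gray over 7 cells = 3280  → 18.4631
row 2: Σ corner-gray over 7 cells = 3137  → 17.6582
row 3: Σ corner-gray over 7 cells = 3912  → 22.0207
row 4: Σ corner-gray over 7 cells = 3714  → 20.9061
row 5: Σ corner-gray over 7 cells = 3738  → 21.0412
Σ rows: total corner-gray = 21818  → 122.8137 mm³


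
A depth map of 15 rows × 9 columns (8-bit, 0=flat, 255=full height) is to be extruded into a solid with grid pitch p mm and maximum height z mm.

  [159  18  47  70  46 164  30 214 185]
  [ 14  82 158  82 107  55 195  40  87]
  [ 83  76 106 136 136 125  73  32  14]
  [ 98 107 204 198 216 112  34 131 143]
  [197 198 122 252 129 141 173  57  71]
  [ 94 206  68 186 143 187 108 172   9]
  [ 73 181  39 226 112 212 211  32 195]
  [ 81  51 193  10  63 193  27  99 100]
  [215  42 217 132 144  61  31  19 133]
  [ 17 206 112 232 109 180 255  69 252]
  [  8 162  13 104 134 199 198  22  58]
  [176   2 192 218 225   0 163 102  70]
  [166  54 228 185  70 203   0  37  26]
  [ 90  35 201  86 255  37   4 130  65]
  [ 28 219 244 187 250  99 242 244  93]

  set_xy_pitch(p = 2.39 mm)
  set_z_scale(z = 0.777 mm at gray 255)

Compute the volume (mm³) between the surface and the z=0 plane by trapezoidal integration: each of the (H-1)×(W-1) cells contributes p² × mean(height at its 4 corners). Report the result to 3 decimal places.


238.185

height_mm = gray/255 × 0.777; cell vol = 2.39² × mean(4 corners)
unit = 2.39² × 0.777 / (4×255) = 0.00435128 mm³ per gray-sum
row 0: Σ corner-gray over 8 cells = 3061  → 13.3193
row 1: Σ corner-gray over 8 cells = 3004  → 13.0712
row 2: Σ corner-gray over 8 cells = 3710  → 16.1432
row 3: Σ corner-gray over 8 cells = 4657  → 20.2639
row 4: Σ corner-gray over 8 cells = 4655  → 20.2552
row 5: Σ corner-gray over 8 cells = 4537  → 19.7417
row 6: Σ corner-gray over 8 cells = 3747  → 16.3042
row 7: Σ corner-gray over 8 cells = 3093  → 13.4585
row 8: Σ corner-gray over 8 cells = 4235  → 18.4277
row 9: Σ corner-gray over 8 cells = 4325  → 18.8193
row 10: Σ corner-gray over 8 cells = 3780  → 16.4478
row 11: Σ corner-gray over 8 cells = 3796  → 16.5174
row 12: Σ corner-gray over 8 cells = 3397  → 14.7813
row 13: Σ corner-gray over 8 cells = 4742  → 20.6338
Σ rows: total corner-gray = 54739  → 238.1845 mm³


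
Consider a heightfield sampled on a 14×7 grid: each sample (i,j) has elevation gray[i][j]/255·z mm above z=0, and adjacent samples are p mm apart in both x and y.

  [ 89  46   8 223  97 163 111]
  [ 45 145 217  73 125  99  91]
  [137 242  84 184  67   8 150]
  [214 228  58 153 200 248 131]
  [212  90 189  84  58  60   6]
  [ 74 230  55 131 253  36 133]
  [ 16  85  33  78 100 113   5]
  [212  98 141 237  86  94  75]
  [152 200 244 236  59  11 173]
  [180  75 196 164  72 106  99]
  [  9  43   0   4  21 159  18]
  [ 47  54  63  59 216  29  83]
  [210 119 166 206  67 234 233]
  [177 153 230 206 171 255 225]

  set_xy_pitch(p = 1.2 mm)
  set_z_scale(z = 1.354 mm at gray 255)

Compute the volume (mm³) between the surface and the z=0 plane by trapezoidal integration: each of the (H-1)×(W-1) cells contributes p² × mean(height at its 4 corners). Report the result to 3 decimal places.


height_mm = gray/255 × 1.354; cell vol = 1.2² × mean(4 corners)
unit = 1.2² × 1.354 / (4×255) = 0.00191153 mm³ per gray-sum
row 0: Σ corner-gray over 6 cells = 2728  → 5.2147
row 1: Σ corner-gray over 6 cells = 2911  → 5.5645
row 2: Σ corner-gray over 6 cells = 3576  → 6.8356
row 3: Σ corner-gray over 6 cells = 3299  → 6.3061
row 4: Σ corner-gray over 6 cells = 2797  → 5.3465
row 5: Σ corner-gray over 6 cells = 2456  → 4.6947
row 6: Σ corner-gray over 6 cells = 2438  → 4.6603
row 7: Σ corner-gray over 6 cells = 3424  → 6.5451
row 8: Σ corner-gray over 6 cells = 3330  → 6.3654
row 9: Σ corner-gray over 6 cells = 1986  → 3.7963
row 10: Σ corner-gray over 6 cells = 1453  → 2.7775
row 11: Σ corner-gray over 6 cells = 2999  → 5.7327
row 12: Σ corner-gray over 6 cells = 4459  → 8.5235
Σ rows: total corner-gray = 37856  → 72.3629 mm³

72.363


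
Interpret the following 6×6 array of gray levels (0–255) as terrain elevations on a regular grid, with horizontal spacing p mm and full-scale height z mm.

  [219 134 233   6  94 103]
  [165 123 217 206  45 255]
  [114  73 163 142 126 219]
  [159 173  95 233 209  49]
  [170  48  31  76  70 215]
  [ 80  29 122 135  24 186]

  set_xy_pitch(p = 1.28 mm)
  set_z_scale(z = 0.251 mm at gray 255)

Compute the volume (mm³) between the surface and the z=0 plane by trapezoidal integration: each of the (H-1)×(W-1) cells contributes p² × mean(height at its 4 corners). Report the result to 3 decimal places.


5.223

height_mm = gray/255 × 0.251; cell vol = 1.28² × mean(4 corners)
unit = 1.28² × 0.251 / (4×255) = 0.000403175 mm³ per gray-sum
row 0: Σ corner-gray over 5 cells = 2858  → 1.1523
row 1: Σ corner-gray over 5 cells = 2943  → 1.1865
row 2: Σ corner-gray over 5 cells = 2969  → 1.1970
row 3: Σ corner-gray over 5 cells = 2463  → 0.9930
row 4: Σ corner-gray over 5 cells = 1721  → 0.6939
Σ rows: total corner-gray = 12954  → 5.2227 mm³


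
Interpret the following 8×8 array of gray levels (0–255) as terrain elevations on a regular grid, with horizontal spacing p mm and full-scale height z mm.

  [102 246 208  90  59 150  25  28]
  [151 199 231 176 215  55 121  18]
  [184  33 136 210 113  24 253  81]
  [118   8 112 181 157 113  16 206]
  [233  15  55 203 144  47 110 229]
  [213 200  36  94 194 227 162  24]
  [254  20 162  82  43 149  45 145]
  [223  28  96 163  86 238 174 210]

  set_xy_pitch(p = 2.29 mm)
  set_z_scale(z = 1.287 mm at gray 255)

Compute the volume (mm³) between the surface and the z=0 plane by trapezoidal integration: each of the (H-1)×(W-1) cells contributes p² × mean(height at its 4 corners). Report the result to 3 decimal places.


163.866

height_mm = gray/255 × 1.287; cell vol = 2.29² × mean(4 corners)
unit = 2.29² × 1.287 / (4×255) = 0.00661682 mm³ per gray-sum
row 0: Σ corner-gray over 7 cells = 3849  → 25.4681
row 1: Σ corner-gray over 7 cells = 3966  → 26.2423
row 2: Σ corner-gray over 7 cells = 3301  → 21.8421
row 3: Σ corner-gray over 7 cells = 3108  → 20.5651
row 4: Σ corner-gray over 7 cells = 3673  → 24.3036
row 5: Σ corner-gray over 7 cells = 3464  → 22.9207
row 6: Σ corner-gray over 7 cells = 3404  → 22.5237
Σ rows: total corner-gray = 24765  → 163.8656 mm³


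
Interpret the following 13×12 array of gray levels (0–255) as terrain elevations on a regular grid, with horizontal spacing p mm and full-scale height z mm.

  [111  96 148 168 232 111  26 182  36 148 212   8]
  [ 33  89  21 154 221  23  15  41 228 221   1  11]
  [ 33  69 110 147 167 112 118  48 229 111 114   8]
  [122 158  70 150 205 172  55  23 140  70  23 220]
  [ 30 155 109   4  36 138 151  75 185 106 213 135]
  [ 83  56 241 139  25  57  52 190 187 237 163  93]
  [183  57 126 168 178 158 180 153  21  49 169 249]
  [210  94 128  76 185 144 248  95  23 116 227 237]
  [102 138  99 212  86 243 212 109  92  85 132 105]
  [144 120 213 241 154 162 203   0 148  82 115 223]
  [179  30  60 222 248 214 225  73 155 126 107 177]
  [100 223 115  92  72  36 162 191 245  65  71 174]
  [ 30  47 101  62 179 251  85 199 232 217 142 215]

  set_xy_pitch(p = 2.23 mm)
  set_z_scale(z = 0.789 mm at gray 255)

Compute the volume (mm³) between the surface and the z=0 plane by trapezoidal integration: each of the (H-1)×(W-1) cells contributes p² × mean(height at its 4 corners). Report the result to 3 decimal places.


260.813

height_mm = gray/255 × 0.789; cell vol = 2.23² × mean(4 corners)
unit = 2.23² × 0.789 / (4×255) = 0.00384668 mm³ per gray-sum
row 0: Σ corner-gray over 11 cells = 4909  → 18.8834
row 1: Σ corner-gray over 11 cells = 4563  → 17.5524
row 2: Σ corner-gray over 11 cells = 4965  → 19.0988
row 3: Σ corner-gray over 11 cells = 4983  → 19.1680
row 4: Σ corner-gray over 11 cells = 5379  → 20.6913
row 5: Σ corner-gray over 11 cells = 5820  → 22.3877
row 6: Σ corner-gray over 11 cells = 6069  → 23.3455
row 7: Σ corner-gray over 11 cells = 6142  → 23.6263
row 8: Σ corner-gray over 11 cells = 6266  → 24.1033
row 9: Σ corner-gray over 11 cells = 6519  → 25.0765
row 10: Σ corner-gray over 11 cells = 6094  → 23.4417
row 11: Σ corner-gray over 11 cells = 6093  → 23.4378
Σ rows: total corner-gray = 67802  → 260.8129 mm³


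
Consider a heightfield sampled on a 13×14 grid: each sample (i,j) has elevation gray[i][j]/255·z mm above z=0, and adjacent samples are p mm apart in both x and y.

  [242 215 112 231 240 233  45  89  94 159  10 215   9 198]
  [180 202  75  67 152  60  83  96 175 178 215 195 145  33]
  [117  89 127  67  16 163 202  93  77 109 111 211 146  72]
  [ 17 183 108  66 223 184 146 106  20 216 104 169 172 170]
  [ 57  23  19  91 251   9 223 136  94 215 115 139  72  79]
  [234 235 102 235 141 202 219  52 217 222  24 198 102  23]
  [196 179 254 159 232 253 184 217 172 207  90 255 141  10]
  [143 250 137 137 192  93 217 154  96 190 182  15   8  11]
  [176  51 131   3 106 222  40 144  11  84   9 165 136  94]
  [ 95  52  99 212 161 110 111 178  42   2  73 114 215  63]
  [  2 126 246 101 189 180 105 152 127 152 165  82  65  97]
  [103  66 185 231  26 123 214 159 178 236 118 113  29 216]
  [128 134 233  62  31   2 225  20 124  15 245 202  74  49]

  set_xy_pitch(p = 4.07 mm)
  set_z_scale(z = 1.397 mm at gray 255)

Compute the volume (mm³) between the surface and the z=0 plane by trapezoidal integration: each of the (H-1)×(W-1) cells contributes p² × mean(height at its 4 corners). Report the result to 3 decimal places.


height_mm = gray/255 × 1.397; cell vol = 4.07² × mean(4 corners)
unit = 4.07² × 1.397 / (4×255) = 0.0226874 mm³ per gray-sum
row 0: Σ corner-gray over 13 cells = 7243  → 164.3250
row 1: Σ corner-gray over 13 cells = 6510  → 147.6951
row 2: Σ corner-gray over 13 cells = 6592  → 149.5555
row 3: Σ corner-gray over 13 cells = 6491  → 147.2640
row 4: Σ corner-gray over 13 cells = 7065  → 160.2866
row 5: Σ corner-gray over 13 cells = 9047  → 205.2531
row 6: Σ corner-gray over 13 cells = 8388  → 190.3021
row 7: Σ corner-gray over 13 cells = 5970  → 135.4439
row 8: Σ corner-gray over 13 cells = 5370  → 121.8314
row 9: Σ corner-gray over 13 cells = 6375  → 144.6323
row 10: Σ corner-gray over 13 cells = 7154  → 162.3058
row 11: Σ corner-gray over 13 cells = 6586  → 149.4193
Σ rows: total corner-gray = 82791  → 1878.3139 mm³

1878.314


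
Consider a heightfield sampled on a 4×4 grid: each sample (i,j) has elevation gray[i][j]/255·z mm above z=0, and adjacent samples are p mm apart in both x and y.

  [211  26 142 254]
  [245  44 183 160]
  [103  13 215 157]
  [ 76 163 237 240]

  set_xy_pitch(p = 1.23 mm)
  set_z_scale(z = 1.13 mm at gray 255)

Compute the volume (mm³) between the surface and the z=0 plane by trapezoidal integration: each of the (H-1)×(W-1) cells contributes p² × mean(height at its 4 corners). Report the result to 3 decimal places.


8.493

height_mm = gray/255 × 1.13; cell vol = 1.23² × mean(4 corners)
unit = 1.23² × 1.13 / (4×255) = 0.00167606 mm³ per gray-sum
row 0: Σ corner-gray over 3 cells = 1660  → 2.7823
row 1: Σ corner-gray over 3 cells = 1575  → 2.6398
row 2: Σ corner-gray over 3 cells = 1832  → 3.0705
Σ rows: total corner-gray = 5067  → 8.4926 mm³


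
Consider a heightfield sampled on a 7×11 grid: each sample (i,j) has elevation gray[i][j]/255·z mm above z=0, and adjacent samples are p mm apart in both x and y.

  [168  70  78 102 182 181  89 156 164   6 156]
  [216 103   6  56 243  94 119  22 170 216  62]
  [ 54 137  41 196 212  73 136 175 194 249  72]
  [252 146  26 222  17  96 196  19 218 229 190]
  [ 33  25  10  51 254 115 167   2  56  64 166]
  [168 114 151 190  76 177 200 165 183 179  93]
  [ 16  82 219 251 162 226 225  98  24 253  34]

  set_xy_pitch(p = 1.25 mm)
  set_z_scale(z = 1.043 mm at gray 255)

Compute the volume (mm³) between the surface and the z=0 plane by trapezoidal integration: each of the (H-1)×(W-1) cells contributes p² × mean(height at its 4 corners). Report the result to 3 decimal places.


49.980

height_mm = gray/255 × 1.043; cell vol = 1.25² × mean(4 corners)
unit = 1.25² × 1.043 / (4×255) = 0.00159773 mm³ per gray-sum
row 0: Σ corner-gray over 10 cells = 4716  → 7.5349
row 1: Σ corner-gray over 10 cells = 5288  → 8.4488
row 2: Σ corner-gray over 10 cells = 5732  → 9.1582
row 3: Σ corner-gray over 10 cells = 4467  → 7.1371
row 4: Σ corner-gray over 10 cells = 4818  → 7.6979
row 5: Σ corner-gray over 10 cells = 6261  → 10.0034
Σ rows: total corner-gray = 31282  → 49.9803 mm³


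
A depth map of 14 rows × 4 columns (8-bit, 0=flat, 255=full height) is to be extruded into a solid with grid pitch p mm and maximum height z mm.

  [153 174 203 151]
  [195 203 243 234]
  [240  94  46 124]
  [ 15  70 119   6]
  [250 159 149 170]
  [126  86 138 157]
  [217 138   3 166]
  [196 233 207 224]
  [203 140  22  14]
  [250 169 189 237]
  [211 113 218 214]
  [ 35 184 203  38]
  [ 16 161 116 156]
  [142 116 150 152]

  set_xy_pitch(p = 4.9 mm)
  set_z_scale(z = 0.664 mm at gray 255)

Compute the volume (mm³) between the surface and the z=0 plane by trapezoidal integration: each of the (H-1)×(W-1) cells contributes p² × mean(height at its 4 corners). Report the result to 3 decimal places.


height_mm = gray/255 × 0.664; cell vol = 4.9² × mean(4 corners)
unit = 4.9² × 0.664 / (4×255) = 0.01563 mm³ per gray-sum
row 0: Σ corner-gray over 3 cells = 2379  → 37.1839
row 1: Σ corner-gray over 3 cells = 1965  → 30.7130
row 2: Σ corner-gray over 3 cells = 1043  → 16.3021
row 3: Σ corner-gray over 3 cells = 1435  → 22.4291
row 4: Σ corner-gray over 3 cells = 1767  → 27.6183
row 5: Σ corner-gray over 3 cells = 1396  → 21.8195
row 6: Σ corner-gray over 3 cells = 1965  → 30.7130
row 7: Σ corner-gray over 3 cells = 1841  → 28.7749
row 8: Σ corner-gray over 3 cells = 1744  → 27.2588
row 9: Σ corner-gray over 3 cells = 2290  → 35.7928
row 10: Σ corner-gray over 3 cells = 1934  → 30.2285
row 11: Σ corner-gray over 3 cells = 1573  → 24.5861
row 12: Σ corner-gray over 3 cells = 1552  → 24.2578
Σ rows: total corner-gray = 22884  → 357.6778 mm³

357.678


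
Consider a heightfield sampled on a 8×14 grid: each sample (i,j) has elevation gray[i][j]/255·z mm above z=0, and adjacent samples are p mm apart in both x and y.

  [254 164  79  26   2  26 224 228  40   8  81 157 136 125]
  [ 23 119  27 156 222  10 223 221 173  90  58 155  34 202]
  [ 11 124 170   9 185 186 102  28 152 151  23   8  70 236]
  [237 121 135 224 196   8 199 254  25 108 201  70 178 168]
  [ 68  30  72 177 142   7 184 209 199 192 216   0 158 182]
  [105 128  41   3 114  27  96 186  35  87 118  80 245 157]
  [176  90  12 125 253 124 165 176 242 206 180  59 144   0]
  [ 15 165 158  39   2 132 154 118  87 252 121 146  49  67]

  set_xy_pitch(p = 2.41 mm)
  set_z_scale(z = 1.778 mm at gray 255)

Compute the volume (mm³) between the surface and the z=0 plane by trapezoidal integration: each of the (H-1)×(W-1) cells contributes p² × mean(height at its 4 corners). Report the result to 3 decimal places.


height_mm = gray/255 × 1.778; cell vol = 2.41² × mean(4 corners)
unit = 2.41² × 1.778 / (4×255) = 0.0101243 mm³ per gray-sum
row 0: Σ corner-gray over 13 cells = 5922  → 59.9562
row 1: Σ corner-gray over 13 cells = 5864  → 59.3690
row 2: Σ corner-gray over 13 cells = 6506  → 65.8688
row 3: Σ corner-gray over 13 cells = 7265  → 73.5532
row 4: Σ corner-gray over 13 cells = 6004  → 60.7864
row 5: Σ corner-gray over 13 cells = 6310  → 63.8844
row 6: Σ corner-gray over 13 cells = 6656  → 67.3874
Σ rows: total corner-gray = 44527  → 450.8054 mm³

450.805


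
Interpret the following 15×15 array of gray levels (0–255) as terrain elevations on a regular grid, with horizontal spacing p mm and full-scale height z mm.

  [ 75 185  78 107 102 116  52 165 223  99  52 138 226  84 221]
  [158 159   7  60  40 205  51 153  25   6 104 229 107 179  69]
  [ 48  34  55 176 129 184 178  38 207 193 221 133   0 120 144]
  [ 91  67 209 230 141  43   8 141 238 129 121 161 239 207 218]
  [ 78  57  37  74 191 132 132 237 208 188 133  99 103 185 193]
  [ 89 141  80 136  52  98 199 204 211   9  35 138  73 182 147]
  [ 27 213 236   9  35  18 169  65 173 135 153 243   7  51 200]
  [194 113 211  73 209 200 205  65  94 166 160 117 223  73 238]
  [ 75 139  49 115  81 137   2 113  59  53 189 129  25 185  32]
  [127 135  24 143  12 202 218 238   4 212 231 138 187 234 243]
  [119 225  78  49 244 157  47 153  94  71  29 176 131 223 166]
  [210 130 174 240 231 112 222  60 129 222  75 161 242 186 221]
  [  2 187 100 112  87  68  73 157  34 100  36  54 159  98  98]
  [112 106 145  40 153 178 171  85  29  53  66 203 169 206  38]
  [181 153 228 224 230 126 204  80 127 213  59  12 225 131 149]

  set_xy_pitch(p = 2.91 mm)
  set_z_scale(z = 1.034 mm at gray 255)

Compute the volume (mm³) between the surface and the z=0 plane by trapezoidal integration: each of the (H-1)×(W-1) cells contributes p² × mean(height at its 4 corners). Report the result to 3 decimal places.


868.923

height_mm = gray/255 × 1.034; cell vol = 2.91² × mean(4 corners)
unit = 2.91² × 1.034 / (4×255) = 0.00858433 mm³ per gray-sum
row 0: Σ corner-gray over 14 cells = 6427  → 55.1715
row 1: Σ corner-gray over 14 cells = 6405  → 54.9826
row 2: Σ corner-gray over 14 cells = 7705  → 66.1423
row 3: Σ corner-gray over 14 cells = 8000  → 68.6746
row 4: Σ corner-gray over 14 cells = 7175  → 61.5926
row 5: Σ corner-gray over 14 cells = 6593  → 56.5965
row 6: Σ corner-gray over 14 cells = 7491  → 64.3052
row 7: Σ corner-gray over 14 cells = 6909  → 59.3091
row 8: Σ corner-gray over 14 cells = 6985  → 59.9615
row 9: Σ corner-gray over 14 cells = 7965  → 68.3742
row 10: Σ corner-gray over 14 cells = 8438  → 72.4346
row 11: Σ corner-gray over 14 cells = 7429  → 63.7730
row 12: Σ corner-gray over 14 cells = 5988  → 51.4030
row 13: Σ corner-gray over 14 cells = 7712  → 66.2023
Σ rows: total corner-gray = 101222  → 868.9229 mm³


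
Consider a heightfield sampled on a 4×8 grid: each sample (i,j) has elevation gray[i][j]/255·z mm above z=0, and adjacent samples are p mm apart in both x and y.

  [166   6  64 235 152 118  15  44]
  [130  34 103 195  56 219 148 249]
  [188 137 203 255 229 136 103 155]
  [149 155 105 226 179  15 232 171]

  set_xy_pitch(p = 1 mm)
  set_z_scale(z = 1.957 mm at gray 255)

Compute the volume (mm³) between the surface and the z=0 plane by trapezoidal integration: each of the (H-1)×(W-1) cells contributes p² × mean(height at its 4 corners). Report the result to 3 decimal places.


height_mm = gray/255 × 1.957; cell vol = 1² × mean(4 corners)
unit = 1² × 1.957 / (4×255) = 0.00191863 mm³ per gray-sum
row 0: Σ corner-gray over 7 cells = 3279  → 6.2912
row 1: Σ corner-gray over 7 cells = 4358  → 8.3614
row 2: Σ corner-gray over 7 cells = 4613  → 8.8506
Σ rows: total corner-gray = 12250  → 23.5032 mm³

23.503


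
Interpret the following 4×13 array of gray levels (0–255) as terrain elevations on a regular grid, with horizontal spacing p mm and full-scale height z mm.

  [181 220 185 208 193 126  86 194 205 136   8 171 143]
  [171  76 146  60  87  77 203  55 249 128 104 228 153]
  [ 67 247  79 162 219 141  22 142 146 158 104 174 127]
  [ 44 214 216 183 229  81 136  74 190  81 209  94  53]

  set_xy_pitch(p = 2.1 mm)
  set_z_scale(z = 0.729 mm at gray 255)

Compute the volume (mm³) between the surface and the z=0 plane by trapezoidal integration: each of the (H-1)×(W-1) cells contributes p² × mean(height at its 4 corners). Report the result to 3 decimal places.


64.181

height_mm = gray/255 × 0.729; cell vol = 2.1² × mean(4 corners)
unit = 2.1² × 0.729 / (4×255) = 0.00315185 mm³ per gray-sum
row 0: Σ corner-gray over 12 cells = 6938  → 21.8676
row 1: Σ corner-gray over 12 cells = 6532  → 20.5879
row 2: Σ corner-gray over 12 cells = 6893  → 21.7257
Σ rows: total corner-gray = 20363  → 64.1812 mm³
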